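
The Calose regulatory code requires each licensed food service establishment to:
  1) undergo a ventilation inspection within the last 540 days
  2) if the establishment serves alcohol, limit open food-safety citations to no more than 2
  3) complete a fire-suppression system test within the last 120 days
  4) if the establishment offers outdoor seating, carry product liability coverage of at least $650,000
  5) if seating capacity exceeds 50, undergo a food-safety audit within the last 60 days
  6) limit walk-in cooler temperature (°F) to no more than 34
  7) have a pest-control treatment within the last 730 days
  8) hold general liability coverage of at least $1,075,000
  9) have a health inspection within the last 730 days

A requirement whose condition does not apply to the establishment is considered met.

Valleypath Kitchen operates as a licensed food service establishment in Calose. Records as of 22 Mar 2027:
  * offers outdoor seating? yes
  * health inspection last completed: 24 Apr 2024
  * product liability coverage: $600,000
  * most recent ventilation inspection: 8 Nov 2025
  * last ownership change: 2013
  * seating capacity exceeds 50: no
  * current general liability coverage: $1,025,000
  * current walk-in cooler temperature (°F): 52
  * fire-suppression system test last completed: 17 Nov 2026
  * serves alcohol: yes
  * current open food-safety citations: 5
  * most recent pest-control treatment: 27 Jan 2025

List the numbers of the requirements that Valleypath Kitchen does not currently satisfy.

2, 3, 4, 6, 7, 8, 9

1. ventilation inspection 499 days ago vs limit 540 → met
2. condition 'serves alcohol' holds; open food-safety citations 5 > 2 → not met
3. fire-suppression system test 125 days ago vs limit 120 → not met
4. condition 'offers outdoor seating' holds; product liability coverage $600,000 < $650,000 → not met
5. condition 'seating capacity exceeds 50' does not hold → requirement n/a → met
6. walk-in cooler temperature (°F) 52 > 34 → not met
7. pest-control treatment 784 days ago vs limit 730 → not met
8. general liability coverage $1,025,000 < $1,075,000 → not met
9. health inspection 1062 days ago vs limit 730 → not met
Not met: 2, 3, 4, 6, 7, 8, 9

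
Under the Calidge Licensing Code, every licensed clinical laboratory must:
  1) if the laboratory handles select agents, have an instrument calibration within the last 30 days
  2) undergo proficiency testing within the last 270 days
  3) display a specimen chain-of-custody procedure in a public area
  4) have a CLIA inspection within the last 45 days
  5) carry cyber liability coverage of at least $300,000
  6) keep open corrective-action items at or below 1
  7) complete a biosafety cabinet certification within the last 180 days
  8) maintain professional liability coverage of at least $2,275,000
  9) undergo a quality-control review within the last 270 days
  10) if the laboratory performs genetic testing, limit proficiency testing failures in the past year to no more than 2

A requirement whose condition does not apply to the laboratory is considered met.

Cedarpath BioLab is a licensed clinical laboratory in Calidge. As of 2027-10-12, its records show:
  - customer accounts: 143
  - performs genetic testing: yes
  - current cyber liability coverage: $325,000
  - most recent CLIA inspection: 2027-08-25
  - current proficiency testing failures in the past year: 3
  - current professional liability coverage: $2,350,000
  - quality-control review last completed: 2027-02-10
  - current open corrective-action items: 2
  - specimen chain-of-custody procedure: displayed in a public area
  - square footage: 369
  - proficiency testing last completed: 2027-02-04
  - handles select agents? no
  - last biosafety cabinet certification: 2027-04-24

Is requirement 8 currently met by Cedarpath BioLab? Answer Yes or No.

Yes

8. professional liability coverage $2,350,000 ≥ $2,275,000 → met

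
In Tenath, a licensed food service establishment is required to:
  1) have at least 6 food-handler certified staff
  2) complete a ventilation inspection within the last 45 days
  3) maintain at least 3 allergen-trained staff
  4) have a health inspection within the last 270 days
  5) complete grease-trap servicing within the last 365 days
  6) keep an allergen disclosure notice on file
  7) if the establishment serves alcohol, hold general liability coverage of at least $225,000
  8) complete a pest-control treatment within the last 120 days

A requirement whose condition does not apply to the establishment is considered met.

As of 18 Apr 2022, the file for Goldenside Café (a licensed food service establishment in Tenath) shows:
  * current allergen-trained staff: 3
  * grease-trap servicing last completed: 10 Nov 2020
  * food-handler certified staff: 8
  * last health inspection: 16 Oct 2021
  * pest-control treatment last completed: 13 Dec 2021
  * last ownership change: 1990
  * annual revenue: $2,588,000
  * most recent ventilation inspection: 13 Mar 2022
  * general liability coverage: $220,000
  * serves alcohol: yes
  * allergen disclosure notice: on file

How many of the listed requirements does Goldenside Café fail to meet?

1. food-handler certified staff 8 ≥ 6 → met
2. ventilation inspection 36 days ago vs limit 45 → met
3. allergen-trained staff 3 ≥ 3 → met
4. health inspection 184 days ago vs limit 270 → met
5. grease-trap servicing 524 days ago vs limit 365 → not met
6. allergen disclosure notice present → met
7. condition 'serves alcohol' holds; general liability coverage $220,000 < $225,000 → not met
8. pest-control treatment 126 days ago vs limit 120 → not met
Not met: 3 of 8

3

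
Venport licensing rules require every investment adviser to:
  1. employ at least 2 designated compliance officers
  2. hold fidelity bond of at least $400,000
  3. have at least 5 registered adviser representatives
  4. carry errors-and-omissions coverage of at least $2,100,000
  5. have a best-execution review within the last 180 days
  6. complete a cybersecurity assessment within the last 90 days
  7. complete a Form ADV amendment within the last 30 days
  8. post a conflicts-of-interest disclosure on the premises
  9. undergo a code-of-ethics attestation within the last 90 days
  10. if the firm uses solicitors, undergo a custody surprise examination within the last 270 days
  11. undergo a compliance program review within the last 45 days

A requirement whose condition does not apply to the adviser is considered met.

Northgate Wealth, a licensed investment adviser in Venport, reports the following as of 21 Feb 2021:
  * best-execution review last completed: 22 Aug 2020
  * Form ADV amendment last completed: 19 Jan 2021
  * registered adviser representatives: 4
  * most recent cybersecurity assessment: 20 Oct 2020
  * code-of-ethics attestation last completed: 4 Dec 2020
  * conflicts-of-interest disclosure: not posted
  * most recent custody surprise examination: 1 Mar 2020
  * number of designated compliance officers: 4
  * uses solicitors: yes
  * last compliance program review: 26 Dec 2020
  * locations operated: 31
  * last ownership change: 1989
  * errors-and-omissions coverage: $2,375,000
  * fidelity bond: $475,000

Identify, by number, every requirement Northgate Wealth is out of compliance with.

3, 5, 6, 7, 8, 10, 11

1. designated compliance officers 4 ≥ 2 → met
2. fidelity bond $475,000 ≥ $400,000 → met
3. registered adviser representatives 4 < 5 → not met
4. errors-and-omissions coverage $2,375,000 ≥ $2,100,000 → met
5. best-execution review 183 days ago vs limit 180 → not met
6. cybersecurity assessment 124 days ago vs limit 90 → not met
7. Form ADV amendment 33 days ago vs limit 30 → not met
8. conflicts-of-interest disclosure absent → not met
9. code-of-ethics attestation 79 days ago vs limit 90 → met
10. condition 'uses solicitors' holds; custody surprise examination 357 days ago vs limit 270 → not met
11. compliance program review 57 days ago vs limit 45 → not met
Not met: 3, 5, 6, 7, 8, 10, 11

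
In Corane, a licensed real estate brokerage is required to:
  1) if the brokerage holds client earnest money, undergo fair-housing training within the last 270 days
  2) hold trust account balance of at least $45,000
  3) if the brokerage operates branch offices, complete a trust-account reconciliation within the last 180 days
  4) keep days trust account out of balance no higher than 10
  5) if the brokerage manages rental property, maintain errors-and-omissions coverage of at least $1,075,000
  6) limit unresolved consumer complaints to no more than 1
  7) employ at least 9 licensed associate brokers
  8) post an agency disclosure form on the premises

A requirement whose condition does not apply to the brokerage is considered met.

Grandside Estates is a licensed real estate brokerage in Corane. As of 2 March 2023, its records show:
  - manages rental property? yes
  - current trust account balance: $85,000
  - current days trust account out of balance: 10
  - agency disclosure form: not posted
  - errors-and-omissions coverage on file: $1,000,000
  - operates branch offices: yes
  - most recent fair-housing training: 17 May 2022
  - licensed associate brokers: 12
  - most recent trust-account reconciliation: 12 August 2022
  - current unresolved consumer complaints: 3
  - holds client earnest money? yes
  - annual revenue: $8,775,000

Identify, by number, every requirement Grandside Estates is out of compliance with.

1, 3, 5, 6, 8

1. condition 'holds client earnest money' holds; fair-housing training 289 days ago vs limit 270 → not met
2. trust account balance $85,000 ≥ $45,000 → met
3. condition 'operates branch offices' holds; trust-account reconciliation 202 days ago vs limit 180 → not met
4. days trust account out of balance 10 ≤ 10 → met
5. condition 'manages rental property' holds; errors-and-omissions coverage $1,000,000 < $1,075,000 → not met
6. unresolved consumer complaints 3 > 1 → not met
7. licensed associate brokers 12 ≥ 9 → met
8. agency disclosure form absent → not met
Not met: 1, 3, 5, 6, 8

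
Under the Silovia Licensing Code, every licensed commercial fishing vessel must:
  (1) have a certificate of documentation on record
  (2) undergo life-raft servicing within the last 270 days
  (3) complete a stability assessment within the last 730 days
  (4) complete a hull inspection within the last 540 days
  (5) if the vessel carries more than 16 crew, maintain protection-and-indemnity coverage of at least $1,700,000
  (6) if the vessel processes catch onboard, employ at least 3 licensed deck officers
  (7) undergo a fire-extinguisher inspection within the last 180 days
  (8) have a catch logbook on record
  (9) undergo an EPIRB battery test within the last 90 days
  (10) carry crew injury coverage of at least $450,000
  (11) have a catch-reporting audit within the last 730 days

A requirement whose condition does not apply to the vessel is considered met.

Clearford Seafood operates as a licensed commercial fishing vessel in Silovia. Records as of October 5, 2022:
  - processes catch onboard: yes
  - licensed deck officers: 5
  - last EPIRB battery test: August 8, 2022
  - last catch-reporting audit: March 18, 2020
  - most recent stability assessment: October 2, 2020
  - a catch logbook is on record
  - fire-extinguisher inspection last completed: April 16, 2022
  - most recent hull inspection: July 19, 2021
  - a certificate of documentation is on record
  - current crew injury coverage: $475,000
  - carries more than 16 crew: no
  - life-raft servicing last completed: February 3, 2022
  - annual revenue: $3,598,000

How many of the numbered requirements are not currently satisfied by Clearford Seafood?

2

1. certificate of documentation present → met
2. life-raft servicing 244 days ago vs limit 270 → met
3. stability assessment 733 days ago vs limit 730 → not met
4. hull inspection 443 days ago vs limit 540 → met
5. condition 'carries more than 16 crew' does not hold → requirement n/a → met
6. condition 'processes catch onboard' holds; licensed deck officers 5 ≥ 3 → met
7. fire-extinguisher inspection 172 days ago vs limit 180 → met
8. catch logbook present → met
9. EPIRB battery test 58 days ago vs limit 90 → met
10. crew injury coverage $475,000 ≥ $450,000 → met
11. catch-reporting audit 931 days ago vs limit 730 → not met
Not met: 2 of 11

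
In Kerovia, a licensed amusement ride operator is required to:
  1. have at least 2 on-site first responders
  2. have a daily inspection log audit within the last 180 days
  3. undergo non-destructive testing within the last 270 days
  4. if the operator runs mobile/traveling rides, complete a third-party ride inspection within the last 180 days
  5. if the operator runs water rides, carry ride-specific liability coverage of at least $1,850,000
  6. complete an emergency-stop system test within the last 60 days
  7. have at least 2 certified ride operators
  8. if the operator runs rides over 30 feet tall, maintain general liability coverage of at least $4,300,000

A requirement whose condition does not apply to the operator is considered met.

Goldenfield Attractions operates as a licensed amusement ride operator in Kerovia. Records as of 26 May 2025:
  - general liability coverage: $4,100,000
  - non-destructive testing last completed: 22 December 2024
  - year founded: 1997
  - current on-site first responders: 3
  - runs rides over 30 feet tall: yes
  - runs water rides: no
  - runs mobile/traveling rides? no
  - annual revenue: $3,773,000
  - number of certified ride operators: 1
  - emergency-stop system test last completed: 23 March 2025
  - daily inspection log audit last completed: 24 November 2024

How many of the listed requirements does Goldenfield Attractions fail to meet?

1. on-site first responders 3 ≥ 2 → met
2. daily inspection log audit 183 days ago vs limit 180 → not met
3. non-destructive testing 155 days ago vs limit 270 → met
4. condition 'runs mobile/traveling rides' does not hold → requirement n/a → met
5. condition 'runs water rides' does not hold → requirement n/a → met
6. emergency-stop system test 64 days ago vs limit 60 → not met
7. certified ride operators 1 < 2 → not met
8. condition 'runs rides over 30 feet tall' holds; general liability coverage $4,100,000 < $4,300,000 → not met
Not met: 4 of 8

4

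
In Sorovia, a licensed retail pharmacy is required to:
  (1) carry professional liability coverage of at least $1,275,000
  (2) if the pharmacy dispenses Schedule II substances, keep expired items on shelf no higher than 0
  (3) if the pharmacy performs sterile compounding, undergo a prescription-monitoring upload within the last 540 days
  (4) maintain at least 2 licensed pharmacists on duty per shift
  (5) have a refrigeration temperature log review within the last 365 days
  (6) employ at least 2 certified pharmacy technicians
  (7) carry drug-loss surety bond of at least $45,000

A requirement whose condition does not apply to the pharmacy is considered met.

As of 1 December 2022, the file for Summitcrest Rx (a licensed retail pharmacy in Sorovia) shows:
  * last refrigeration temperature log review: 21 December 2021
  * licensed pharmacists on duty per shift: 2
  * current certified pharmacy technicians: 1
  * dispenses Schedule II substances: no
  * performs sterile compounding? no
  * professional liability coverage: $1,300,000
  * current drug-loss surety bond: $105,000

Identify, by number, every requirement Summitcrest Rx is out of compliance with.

6

1. professional liability coverage $1,300,000 ≥ $1,275,000 → met
2. condition 'dispenses Schedule II substances' does not hold → requirement n/a → met
3. condition 'performs sterile compounding' does not hold → requirement n/a → met
4. licensed pharmacists on duty per shift 2 ≥ 2 → met
5. refrigeration temperature log review 345 days ago vs limit 365 → met
6. certified pharmacy technicians 1 < 2 → not met
7. drug-loss surety bond $105,000 ≥ $45,000 → met
Not met: 6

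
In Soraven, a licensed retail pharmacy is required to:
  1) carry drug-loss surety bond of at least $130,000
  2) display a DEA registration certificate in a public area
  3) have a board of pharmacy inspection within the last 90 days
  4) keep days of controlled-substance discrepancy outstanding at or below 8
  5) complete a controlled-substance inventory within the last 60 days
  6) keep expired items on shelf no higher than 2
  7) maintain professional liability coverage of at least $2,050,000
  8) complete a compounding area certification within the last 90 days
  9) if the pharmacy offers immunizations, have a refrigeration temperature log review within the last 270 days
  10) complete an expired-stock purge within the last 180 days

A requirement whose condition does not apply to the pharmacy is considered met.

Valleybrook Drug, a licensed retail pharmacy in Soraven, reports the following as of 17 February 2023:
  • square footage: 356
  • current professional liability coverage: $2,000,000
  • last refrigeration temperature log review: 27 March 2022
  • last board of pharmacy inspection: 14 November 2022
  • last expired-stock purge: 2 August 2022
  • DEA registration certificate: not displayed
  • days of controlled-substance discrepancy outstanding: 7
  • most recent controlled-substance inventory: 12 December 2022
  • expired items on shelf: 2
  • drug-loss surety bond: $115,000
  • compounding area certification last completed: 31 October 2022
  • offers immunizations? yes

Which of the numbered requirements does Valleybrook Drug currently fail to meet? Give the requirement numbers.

1, 2, 3, 5, 7, 8, 9, 10

1. drug-loss surety bond $115,000 < $130,000 → not met
2. DEA registration certificate absent → not met
3. board of pharmacy inspection 95 days ago vs limit 90 → not met
4. days of controlled-substance discrepancy outstanding 7 ≤ 8 → met
5. controlled-substance inventory 67 days ago vs limit 60 → not met
6. expired items on shelf 2 ≤ 2 → met
7. professional liability coverage $2,000,000 < $2,050,000 → not met
8. compounding area certification 109 days ago vs limit 90 → not met
9. condition 'offers immunizations' holds; refrigeration temperature log review 327 days ago vs limit 270 → not met
10. expired-stock purge 199 days ago vs limit 180 → not met
Not met: 1, 2, 3, 5, 7, 8, 9, 10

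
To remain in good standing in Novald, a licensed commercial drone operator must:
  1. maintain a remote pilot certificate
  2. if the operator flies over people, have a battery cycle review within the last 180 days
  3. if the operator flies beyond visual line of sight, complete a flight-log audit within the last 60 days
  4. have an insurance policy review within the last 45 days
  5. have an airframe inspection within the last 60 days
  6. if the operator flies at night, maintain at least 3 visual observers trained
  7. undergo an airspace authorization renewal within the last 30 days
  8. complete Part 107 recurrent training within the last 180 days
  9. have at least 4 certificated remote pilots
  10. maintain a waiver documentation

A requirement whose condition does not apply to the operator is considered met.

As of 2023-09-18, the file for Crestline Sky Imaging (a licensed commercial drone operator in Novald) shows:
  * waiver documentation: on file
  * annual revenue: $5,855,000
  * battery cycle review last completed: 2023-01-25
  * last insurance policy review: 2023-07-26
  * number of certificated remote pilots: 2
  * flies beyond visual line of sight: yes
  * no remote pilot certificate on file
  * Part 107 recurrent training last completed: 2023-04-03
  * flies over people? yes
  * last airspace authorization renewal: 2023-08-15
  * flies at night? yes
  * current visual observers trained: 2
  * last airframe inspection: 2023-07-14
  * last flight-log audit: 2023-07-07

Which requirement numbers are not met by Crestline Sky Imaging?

1, 2, 3, 4, 5, 6, 7, 9

1. remote pilot certificate absent → not met
2. condition 'flies over people' holds; battery cycle review 236 days ago vs limit 180 → not met
3. condition 'flies beyond visual line of sight' holds; flight-log audit 73 days ago vs limit 60 → not met
4. insurance policy review 54 days ago vs limit 45 → not met
5. airframe inspection 66 days ago vs limit 60 → not met
6. condition 'flies at night' holds; visual observers trained 2 < 3 → not met
7. airspace authorization renewal 34 days ago vs limit 30 → not met
8. Part 107 recurrent training 168 days ago vs limit 180 → met
9. certificated remote pilots 2 < 4 → not met
10. waiver documentation present → met
Not met: 1, 2, 3, 4, 5, 6, 7, 9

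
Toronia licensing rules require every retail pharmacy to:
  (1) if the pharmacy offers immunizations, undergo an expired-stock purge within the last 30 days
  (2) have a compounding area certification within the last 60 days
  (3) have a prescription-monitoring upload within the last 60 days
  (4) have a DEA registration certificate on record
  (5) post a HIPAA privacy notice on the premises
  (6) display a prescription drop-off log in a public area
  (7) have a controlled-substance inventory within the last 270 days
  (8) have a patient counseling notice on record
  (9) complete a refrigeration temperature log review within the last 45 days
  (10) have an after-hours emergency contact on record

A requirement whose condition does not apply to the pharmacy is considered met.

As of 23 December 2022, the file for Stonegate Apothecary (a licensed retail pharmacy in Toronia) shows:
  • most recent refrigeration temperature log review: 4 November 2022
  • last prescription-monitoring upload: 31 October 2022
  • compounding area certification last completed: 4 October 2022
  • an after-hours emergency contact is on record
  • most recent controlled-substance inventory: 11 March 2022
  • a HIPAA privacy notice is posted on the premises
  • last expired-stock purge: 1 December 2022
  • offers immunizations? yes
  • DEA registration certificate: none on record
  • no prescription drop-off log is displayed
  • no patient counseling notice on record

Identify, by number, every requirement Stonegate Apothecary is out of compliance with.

2, 4, 6, 7, 8, 9

1. condition 'offers immunizations' holds; expired-stock purge 22 days ago vs limit 30 → met
2. compounding area certification 80 days ago vs limit 60 → not met
3. prescription-monitoring upload 53 days ago vs limit 60 → met
4. DEA registration certificate absent → not met
5. HIPAA privacy notice present → met
6. prescription drop-off log absent → not met
7. controlled-substance inventory 287 days ago vs limit 270 → not met
8. patient counseling notice absent → not met
9. refrigeration temperature log review 49 days ago vs limit 45 → not met
10. after-hours emergency contact present → met
Not met: 2, 4, 6, 7, 8, 9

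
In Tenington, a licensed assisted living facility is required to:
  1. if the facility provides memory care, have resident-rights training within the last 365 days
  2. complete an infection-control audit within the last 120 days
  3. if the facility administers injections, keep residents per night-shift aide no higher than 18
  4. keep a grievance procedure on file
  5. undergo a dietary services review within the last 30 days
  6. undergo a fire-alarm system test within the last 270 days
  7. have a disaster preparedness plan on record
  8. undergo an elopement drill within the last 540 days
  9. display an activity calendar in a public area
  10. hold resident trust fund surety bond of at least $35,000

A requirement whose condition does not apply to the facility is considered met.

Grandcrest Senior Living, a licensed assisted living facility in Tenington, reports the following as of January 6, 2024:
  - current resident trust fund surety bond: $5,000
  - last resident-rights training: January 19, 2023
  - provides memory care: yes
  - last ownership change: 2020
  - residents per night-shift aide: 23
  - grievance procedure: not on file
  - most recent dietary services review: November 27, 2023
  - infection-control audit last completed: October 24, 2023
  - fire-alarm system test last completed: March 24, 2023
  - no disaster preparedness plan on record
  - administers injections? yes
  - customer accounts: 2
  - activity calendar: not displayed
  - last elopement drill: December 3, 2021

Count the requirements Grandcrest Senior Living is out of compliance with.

8

1. condition 'provides memory care' holds; resident-rights training 352 days ago vs limit 365 → met
2. infection-control audit 74 days ago vs limit 120 → met
3. condition 'administers injections' holds; residents per night-shift aide 23 > 18 → not met
4. grievance procedure absent → not met
5. dietary services review 40 days ago vs limit 30 → not met
6. fire-alarm system test 288 days ago vs limit 270 → not met
7. disaster preparedness plan absent → not met
8. elopement drill 764 days ago vs limit 540 → not met
9. activity calendar absent → not met
10. resident trust fund surety bond $5,000 < $35,000 → not met
Not met: 8 of 10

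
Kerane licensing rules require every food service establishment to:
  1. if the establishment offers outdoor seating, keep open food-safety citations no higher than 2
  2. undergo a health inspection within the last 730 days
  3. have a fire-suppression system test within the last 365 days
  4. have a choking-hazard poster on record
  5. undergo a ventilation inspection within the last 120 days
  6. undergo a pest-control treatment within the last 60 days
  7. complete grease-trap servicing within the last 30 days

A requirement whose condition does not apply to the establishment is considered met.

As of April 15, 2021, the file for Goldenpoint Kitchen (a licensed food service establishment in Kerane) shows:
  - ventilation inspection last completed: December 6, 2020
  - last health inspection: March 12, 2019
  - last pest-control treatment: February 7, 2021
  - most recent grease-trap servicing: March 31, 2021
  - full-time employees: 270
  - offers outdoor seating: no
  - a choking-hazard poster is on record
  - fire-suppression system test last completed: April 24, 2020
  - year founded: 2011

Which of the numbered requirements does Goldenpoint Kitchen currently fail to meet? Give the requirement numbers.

2, 5, 6

1. condition 'offers outdoor seating' does not hold → requirement n/a → met
2. health inspection 765 days ago vs limit 730 → not met
3. fire-suppression system test 356 days ago vs limit 365 → met
4. choking-hazard poster present → met
5. ventilation inspection 130 days ago vs limit 120 → not met
6. pest-control treatment 67 days ago vs limit 60 → not met
7. grease-trap servicing 15 days ago vs limit 30 → met
Not met: 2, 5, 6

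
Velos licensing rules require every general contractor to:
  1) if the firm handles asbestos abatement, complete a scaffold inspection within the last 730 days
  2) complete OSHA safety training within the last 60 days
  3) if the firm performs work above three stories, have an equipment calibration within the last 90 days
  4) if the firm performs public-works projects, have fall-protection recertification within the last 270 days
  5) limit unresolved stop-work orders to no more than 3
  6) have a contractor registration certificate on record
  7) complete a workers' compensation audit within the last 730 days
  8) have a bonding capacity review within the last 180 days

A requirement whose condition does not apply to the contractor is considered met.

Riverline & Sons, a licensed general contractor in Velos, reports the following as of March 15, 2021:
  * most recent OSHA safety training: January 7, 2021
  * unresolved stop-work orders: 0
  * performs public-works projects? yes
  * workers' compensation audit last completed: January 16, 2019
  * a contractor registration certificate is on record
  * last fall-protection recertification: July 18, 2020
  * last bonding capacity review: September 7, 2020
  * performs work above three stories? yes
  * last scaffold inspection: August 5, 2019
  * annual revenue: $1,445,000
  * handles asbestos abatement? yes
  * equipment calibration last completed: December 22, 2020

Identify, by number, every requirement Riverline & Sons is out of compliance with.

1. condition 'handles asbestos abatement' holds; scaffold inspection 588 days ago vs limit 730 → met
2. OSHA safety training 67 days ago vs limit 60 → not met
3. condition 'performs work above three stories' holds; equipment calibration 83 days ago vs limit 90 → met
4. condition 'performs public-works projects' holds; fall-protection recertification 240 days ago vs limit 270 → met
5. unresolved stop-work orders 0 ≤ 3 → met
6. contractor registration certificate present → met
7. workers' compensation audit 789 days ago vs limit 730 → not met
8. bonding capacity review 189 days ago vs limit 180 → not met
Not met: 2, 7, 8

2, 7, 8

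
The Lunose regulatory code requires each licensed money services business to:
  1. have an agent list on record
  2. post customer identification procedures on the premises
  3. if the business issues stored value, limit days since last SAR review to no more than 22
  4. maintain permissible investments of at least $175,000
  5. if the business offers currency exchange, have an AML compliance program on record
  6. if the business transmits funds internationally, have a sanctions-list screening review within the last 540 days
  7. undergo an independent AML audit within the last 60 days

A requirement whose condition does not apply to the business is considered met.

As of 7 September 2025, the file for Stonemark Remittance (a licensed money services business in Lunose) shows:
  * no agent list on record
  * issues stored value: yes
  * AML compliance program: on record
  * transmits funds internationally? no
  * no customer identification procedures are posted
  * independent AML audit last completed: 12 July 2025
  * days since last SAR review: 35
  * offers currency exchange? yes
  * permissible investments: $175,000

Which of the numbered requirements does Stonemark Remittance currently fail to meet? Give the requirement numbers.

1, 2, 3

1. agent list absent → not met
2. customer identification procedures absent → not met
3. condition 'issues stored value' holds; days since last SAR review 35 > 22 → not met
4. permissible investments $175,000 ≥ $175,000 → met
5. condition 'offers currency exchange' holds; AML compliance program present → met
6. condition 'transmits funds internationally' does not hold → requirement n/a → met
7. independent AML audit 57 days ago vs limit 60 → met
Not met: 1, 2, 3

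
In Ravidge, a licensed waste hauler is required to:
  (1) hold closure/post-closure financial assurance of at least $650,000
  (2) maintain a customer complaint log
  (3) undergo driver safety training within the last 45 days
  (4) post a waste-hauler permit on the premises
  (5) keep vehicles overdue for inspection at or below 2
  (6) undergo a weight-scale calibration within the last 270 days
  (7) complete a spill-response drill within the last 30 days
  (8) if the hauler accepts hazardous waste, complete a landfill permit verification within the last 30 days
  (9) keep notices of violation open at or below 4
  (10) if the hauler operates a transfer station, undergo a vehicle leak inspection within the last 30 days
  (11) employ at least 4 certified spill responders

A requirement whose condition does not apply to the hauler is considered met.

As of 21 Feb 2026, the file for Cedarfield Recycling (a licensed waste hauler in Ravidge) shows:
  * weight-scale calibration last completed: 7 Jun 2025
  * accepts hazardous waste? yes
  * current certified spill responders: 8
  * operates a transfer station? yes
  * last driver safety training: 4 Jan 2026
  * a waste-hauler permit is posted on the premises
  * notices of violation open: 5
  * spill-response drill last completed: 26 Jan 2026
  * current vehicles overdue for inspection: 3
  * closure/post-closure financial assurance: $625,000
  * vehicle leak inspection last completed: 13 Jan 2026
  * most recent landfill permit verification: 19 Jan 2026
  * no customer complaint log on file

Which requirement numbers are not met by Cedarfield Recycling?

1, 2, 3, 5, 8, 9, 10

1. closure/post-closure financial assurance $625,000 < $650,000 → not met
2. customer complaint log absent → not met
3. driver safety training 48 days ago vs limit 45 → not met
4. waste-hauler permit present → met
5. vehicles overdue for inspection 3 > 2 → not met
6. weight-scale calibration 259 days ago vs limit 270 → met
7. spill-response drill 26 days ago vs limit 30 → met
8. condition 'accepts hazardous waste' holds; landfill permit verification 33 days ago vs limit 30 → not met
9. notices of violation open 5 > 4 → not met
10. condition 'operates a transfer station' holds; vehicle leak inspection 39 days ago vs limit 30 → not met
11. certified spill responders 8 ≥ 4 → met
Not met: 1, 2, 3, 5, 8, 9, 10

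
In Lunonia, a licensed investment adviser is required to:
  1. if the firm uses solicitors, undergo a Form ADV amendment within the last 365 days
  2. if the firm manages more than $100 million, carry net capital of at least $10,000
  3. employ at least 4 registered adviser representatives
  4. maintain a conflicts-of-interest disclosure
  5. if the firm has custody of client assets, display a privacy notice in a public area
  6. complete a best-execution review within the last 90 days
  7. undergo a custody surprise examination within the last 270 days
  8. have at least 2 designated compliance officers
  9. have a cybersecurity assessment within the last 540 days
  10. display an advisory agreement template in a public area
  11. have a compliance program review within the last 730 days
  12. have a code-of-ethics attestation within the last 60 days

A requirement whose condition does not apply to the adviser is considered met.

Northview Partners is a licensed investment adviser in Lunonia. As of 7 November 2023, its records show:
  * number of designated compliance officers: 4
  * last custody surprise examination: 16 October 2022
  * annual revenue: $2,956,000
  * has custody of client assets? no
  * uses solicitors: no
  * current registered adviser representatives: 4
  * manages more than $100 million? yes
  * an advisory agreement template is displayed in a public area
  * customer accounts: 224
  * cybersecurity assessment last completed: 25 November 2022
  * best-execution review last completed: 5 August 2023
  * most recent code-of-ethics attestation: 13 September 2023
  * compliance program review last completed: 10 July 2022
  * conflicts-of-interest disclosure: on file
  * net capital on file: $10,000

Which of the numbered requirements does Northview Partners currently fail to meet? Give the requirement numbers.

1. condition 'uses solicitors' does not hold → requirement n/a → met
2. condition 'manages more than $100 million' holds; net capital $10,000 ≥ $10,000 → met
3. registered adviser representatives 4 ≥ 4 → met
4. conflicts-of-interest disclosure present → met
5. condition 'has custody of client assets' does not hold → requirement n/a → met
6. best-execution review 94 days ago vs limit 90 → not met
7. custody surprise examination 387 days ago vs limit 270 → not met
8. designated compliance officers 4 ≥ 2 → met
9. cybersecurity assessment 347 days ago vs limit 540 → met
10. advisory agreement template present → met
11. compliance program review 485 days ago vs limit 730 → met
12. code-of-ethics attestation 55 days ago vs limit 60 → met
Not met: 6, 7

6, 7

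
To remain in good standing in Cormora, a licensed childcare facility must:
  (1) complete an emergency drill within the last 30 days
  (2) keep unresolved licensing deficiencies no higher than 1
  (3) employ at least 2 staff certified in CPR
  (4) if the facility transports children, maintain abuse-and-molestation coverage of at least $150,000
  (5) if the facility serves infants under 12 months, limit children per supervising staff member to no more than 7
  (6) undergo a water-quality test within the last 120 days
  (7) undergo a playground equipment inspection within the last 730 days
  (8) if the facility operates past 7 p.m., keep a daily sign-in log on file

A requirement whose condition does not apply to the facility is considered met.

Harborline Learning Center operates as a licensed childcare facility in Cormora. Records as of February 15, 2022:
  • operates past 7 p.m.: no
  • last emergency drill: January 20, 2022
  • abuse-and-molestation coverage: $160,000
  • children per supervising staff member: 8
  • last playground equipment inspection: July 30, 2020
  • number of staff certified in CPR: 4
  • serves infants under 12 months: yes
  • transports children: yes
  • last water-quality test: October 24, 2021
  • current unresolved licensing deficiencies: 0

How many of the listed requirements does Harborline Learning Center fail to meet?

1. emergency drill 26 days ago vs limit 30 → met
2. unresolved licensing deficiencies 0 ≤ 1 → met
3. staff certified in CPR 4 ≥ 2 → met
4. condition 'transports children' holds; abuse-and-molestation coverage $160,000 ≥ $150,000 → met
5. condition 'serves infants under 12 months' holds; children per supervising staff member 8 > 7 → not met
6. water-quality test 114 days ago vs limit 120 → met
7. playground equipment inspection 565 days ago vs limit 730 → met
8. condition 'operates past 7 p.m.' does not hold → requirement n/a → met
Not met: 1 of 8

1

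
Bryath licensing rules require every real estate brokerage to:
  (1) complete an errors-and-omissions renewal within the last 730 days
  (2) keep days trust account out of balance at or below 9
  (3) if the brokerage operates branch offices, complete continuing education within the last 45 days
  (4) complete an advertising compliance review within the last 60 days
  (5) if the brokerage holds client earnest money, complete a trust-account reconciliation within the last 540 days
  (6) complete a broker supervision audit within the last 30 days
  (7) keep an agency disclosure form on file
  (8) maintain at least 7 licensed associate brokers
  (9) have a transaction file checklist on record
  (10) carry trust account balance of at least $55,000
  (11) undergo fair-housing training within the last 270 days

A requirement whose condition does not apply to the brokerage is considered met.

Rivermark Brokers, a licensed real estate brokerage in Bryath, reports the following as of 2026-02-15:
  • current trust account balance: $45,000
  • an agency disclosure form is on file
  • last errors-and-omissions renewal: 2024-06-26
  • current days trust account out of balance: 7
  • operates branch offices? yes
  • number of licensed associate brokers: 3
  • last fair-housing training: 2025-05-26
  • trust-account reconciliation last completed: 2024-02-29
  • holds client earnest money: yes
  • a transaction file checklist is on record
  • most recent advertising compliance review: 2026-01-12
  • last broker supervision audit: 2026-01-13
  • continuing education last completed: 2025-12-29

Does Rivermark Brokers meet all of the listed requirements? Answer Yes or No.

No

1. errors-and-omissions renewal 599 days ago vs limit 730 → met
2. days trust account out of balance 7 ≤ 9 → met
3. condition 'operates branch offices' holds; continuing education 48 days ago vs limit 45 → not met
4. advertising compliance review 34 days ago vs limit 60 → met
5. condition 'holds client earnest money' holds; trust-account reconciliation 717 days ago vs limit 540 → not met
6. broker supervision audit 33 days ago vs limit 30 → not met
7. agency disclosure form present → met
8. licensed associate brokers 3 < 7 → not met
9. transaction file checklist present → met
10. trust account balance $45,000 < $55,000 → not met
11. fair-housing training 265 days ago vs limit 270 → met
Not met: 3, 5, 6, 8, 10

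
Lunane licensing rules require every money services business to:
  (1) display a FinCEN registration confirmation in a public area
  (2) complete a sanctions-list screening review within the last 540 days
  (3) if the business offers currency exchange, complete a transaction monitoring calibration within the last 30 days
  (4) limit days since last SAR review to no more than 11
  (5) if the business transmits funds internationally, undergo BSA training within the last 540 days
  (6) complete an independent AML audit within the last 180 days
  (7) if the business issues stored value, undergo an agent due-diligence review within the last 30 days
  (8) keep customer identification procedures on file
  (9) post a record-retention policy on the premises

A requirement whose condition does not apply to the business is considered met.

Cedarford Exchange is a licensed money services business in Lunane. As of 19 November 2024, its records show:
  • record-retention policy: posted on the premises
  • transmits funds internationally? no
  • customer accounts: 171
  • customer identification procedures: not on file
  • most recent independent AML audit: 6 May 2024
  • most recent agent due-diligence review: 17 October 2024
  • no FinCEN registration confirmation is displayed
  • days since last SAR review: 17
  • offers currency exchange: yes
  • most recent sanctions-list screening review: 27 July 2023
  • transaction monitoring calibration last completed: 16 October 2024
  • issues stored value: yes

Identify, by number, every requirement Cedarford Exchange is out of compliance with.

1. FinCEN registration confirmation absent → not met
2. sanctions-list screening review 481 days ago vs limit 540 → met
3. condition 'offers currency exchange' holds; transaction monitoring calibration 34 days ago vs limit 30 → not met
4. days since last SAR review 17 > 11 → not met
5. condition 'transmits funds internationally' does not hold → requirement n/a → met
6. independent AML audit 197 days ago vs limit 180 → not met
7. condition 'issues stored value' holds; agent due-diligence review 33 days ago vs limit 30 → not met
8. customer identification procedures absent → not met
9. record-retention policy present → met
Not met: 1, 3, 4, 6, 7, 8

1, 3, 4, 6, 7, 8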